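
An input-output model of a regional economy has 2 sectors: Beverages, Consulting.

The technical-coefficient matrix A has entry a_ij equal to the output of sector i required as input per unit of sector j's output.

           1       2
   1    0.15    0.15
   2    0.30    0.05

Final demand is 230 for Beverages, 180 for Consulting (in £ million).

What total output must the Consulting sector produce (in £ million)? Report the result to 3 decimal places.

I − A =
  [   0.85    -0.15]
  [  -0.30     0.95]
det(I−A) = (0.85)(0.95) − (-0.15)(-0.30) = 0.7625
adj(I−A) = [[0.95, 0.15], [0.30, 0.85]]
(I − A)⁻¹ = adj(I−A) / det(I−A) ≈
  [   1.2459     0.1967]
  [   0.3934     1.1148]
x = (I − A)⁻¹ d = adj(I−A)·d / det(I−A), with det(I−A) = 0.7625:
  x_1 = (0.95·230 + 0.15·180) / 0.7625 = 245.50 / 0.7625 ≈ 321.967
  x_2 = (0.30·230 + 0.85·180) / 0.7625 = 222.00 / 0.7625 ≈ 291.148

x_2 = 291.148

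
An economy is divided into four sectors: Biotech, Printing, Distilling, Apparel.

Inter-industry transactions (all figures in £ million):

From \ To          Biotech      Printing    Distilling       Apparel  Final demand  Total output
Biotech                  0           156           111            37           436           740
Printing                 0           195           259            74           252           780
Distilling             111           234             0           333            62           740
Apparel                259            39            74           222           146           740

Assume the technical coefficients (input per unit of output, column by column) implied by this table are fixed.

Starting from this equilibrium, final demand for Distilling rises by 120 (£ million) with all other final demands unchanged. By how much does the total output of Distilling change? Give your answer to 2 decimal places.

Technical coefficients a_ij = z_ij / X_j:
  a_11 = 0/740 = 0.00, a_21 = 0/740 = 0.00, a_31 = 111/740 = 0.15, a_41 = 259/740 = 0.35
  a_12 = 156/780 = 0.20, a_22 = 195/780 = 0.25, a_32 = 234/780 = 0.30, a_42 = 39/780 = 0.05
  a_13 = 111/740 = 0.15, a_23 = 259/740 = 0.35, a_33 = 0/740 = 0.00, a_43 = 74/740 = 0.10
  a_14 = 37/740 = 0.05, a_24 = 74/740 = 0.10, a_34 = 333/740 = 0.45, a_44 = 222/740 = 0.30
I − A =
  [   1.00    -0.20    -0.15    -0.05]
  [   0.00     0.75    -0.35    -0.10]
  [  -0.15    -0.30     1.00    -0.45]
  [  -0.35    -0.05    -0.10     0.70]
Compute the cofactors C_ij = (−1)^(i+j)·(3×3 minor ij) of I−A; the adjugate is their transpose:
adj(I−A) = Cᵀ =
  [ 0.401875   0.169875   0.133625   0.138875]
  [ 0.128375   0.597375   0.254125   0.257875]
  [ 0.206625   0.280125   0.499875   0.376125]
  [ 0.239625   0.167625   0.156375   0.617625]
det(I−A) = Σ_j (I−A)_1j·C_1j = (1.00)(0.401875) + (-0.20)(0.128375) + (-0.15)(0.206625) + (-0.05)(0.239625) = 0.333225
(I − A)⁻¹ = adj(I−A) / det(I−A) ≈
  [   1.2060     0.5098     0.4010     0.4168]
  [   0.3853     1.7927     0.7626     0.7739]
  [   0.6201     0.8406     1.5001     1.1287]
  [   0.7191     0.5030     0.4693     1.8535]
Δx = (I − A)⁻¹ Δd with Δd having +120 in the Distilling component and 0 elsewhere.
So Δx_3 = L_33 · (+120), where L_33 = adj(I−A)_33 / det(I−A) = 0.499875 / 0.333225.
Δx_3 = 0.499875 × (+120) / 0.333225 = 59.985 / 0.333225 ≈ 180.01.

Δx_3 = 180.01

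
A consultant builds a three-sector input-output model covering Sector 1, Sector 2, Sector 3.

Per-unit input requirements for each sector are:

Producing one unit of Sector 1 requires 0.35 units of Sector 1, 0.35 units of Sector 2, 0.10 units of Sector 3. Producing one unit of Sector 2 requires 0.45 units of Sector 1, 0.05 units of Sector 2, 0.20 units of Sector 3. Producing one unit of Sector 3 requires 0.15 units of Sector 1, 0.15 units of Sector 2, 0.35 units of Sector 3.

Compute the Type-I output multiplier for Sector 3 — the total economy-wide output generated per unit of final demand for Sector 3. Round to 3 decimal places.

m_3 = 3.306

I − A =
  [   0.65    -0.45    -0.15]
  [  -0.35     0.95    -0.15]
  [  -0.10    -0.20     0.65]
Cofactors of I−A, C_ij = (−1)^(i+j)·(minor ij) (rows/columns in the sector order above):
  C_11 = (0.95)(0.65) − (-0.15)(-0.20) = 0.5875
  C_12 = −[(-0.35)(0.65) − (-0.15)(-0.10)] = 0.2425
  C_13 = (-0.35)(-0.20) − (0.95)(-0.10) = 0.1650
  C_21 = −[(-0.45)(0.65) − (-0.15)(-0.20)] = 0.3225
  C_22 = (0.65)(0.65) − (-0.15)(-0.10) = 0.4075
  C_23 = −[(0.65)(-0.20) − (-0.45)(-0.10)] = 0.1750
  C_31 = (-0.45)(-0.15) − (-0.15)(0.95) = 0.2100
  C_32 = −[(0.65)(-0.15) − (-0.15)(-0.35)] = 0.1500
  C_33 = (0.65)(0.95) − (-0.45)(-0.35) = 0.4600
det(I−A) = Σ_j (I−A)_1j·C_1j = (0.65)(0.5875) + (-0.45)(0.2425) + (-0.15)(0.1650) = 0.2480
adj(I−A) = Cᵀ =
  [ 0.5875   0.3225   0.2100]
  [ 0.2425   0.4075   0.1500]
  [ 0.1650   0.1750   0.4600]
(I − A)⁻¹ = adj(I−A) / det(I−A) ≈
  [   2.3690     1.3004     0.8468]
  [   0.9778     1.6431     0.6048]
  [   0.6653     0.7056     1.8548]
The output multiplier for sector j is the column-j sum of the Leontief inverse (I − A)⁻¹ = adj(I−A) / det(I−A).
Column 3 of adj(I−A): (0.2100, 0.1500, 0.4600); det(I−A) = 0.2480.
m_3 = (0.2100 + 0.1500 + 0.4600) / 0.2480 = 0.82 / 0.2480 ≈ 3.306.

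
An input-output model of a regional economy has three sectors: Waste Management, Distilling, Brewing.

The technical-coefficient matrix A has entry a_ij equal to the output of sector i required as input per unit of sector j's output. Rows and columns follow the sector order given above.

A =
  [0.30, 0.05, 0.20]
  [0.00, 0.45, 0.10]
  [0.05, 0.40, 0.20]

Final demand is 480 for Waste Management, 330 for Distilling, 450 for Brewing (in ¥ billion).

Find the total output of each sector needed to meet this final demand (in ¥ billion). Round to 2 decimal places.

I − A =
  [   0.70    -0.05    -0.20]
  [   0.00     0.55    -0.10]
  [  -0.05    -0.40     0.80]
Cofactors of I−A, C_ij = (−1)^(i+j)·(minor ij) (rows/columns in the sector order above):
  C_11 = (0.55)(0.80) − (-0.10)(-0.40) = 0.4000
  C_12 = −[(0.00)(0.80) − (-0.10)(-0.05)] = 0.0050
  C_13 = (0.00)(-0.40) − (0.55)(-0.05) = 0.0275
  C_21 = −[(-0.05)(0.80) − (-0.20)(-0.40)] = 0.1200
  C_22 = (0.70)(0.80) − (-0.20)(-0.05) = 0.5500
  C_23 = −[(0.70)(-0.40) − (-0.05)(-0.05)] = 0.2825
  C_31 = (-0.05)(-0.10) − (-0.20)(0.55) = 0.1150
  C_32 = −[(0.70)(-0.10) − (-0.20)(0.00)] = 0.0700
  C_33 = (0.70)(0.55) − (-0.05)(0.00) = 0.3850
det(I−A) = Σ_j (I−A)_1j·C_1j = (0.70)(0.4000) + (-0.05)(0.0050) + (-0.20)(0.0275) = 0.27425
adj(I−A) = Cᵀ =
  [ 0.4000   0.1200   0.1150]
  [ 0.0050   0.5500   0.0700]
  [ 0.0275   0.2825   0.3850]
(I − A)⁻¹ = adj(I−A) / det(I−A) ≈
  [   1.4585     0.4376     0.4193]
  [   0.0182     2.0055     0.2552]
  [   0.1003     1.0301     1.4038]
x = (I − A)⁻¹ d = adj(I−A)·d / det(I−A), with det(I−A) = 0.27425:
  x_1 = (0.4000·480 + 0.1200·330 + 0.1150·450) / 0.27425 = 283.35 / 0.27425 ≈ 1033.18
  x_2 = (0.0050·480 + 0.5500·330 + 0.0700·450) / 0.27425 = 215.40 / 0.27425 ≈ 785.41
  x_3 = (0.0275·480 + 0.2825·330 + 0.3850·450) / 0.27425 = 279.675 / 0.27425 ≈ 1019.78

x_1 = 1033.18, x_2 = 785.41, x_3 = 1019.78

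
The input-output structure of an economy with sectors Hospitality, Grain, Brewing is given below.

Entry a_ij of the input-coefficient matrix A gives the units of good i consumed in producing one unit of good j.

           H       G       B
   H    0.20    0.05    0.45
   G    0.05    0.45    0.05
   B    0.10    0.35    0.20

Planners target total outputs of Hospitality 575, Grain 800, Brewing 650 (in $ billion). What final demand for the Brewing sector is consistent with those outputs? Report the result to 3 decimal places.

d_B = 182.500

I − A =
  [   0.80    -0.05    -0.45]
  [  -0.05     0.55    -0.05]
  [  -0.10    -0.35     0.80]
d = (I − A) x:
  d_H = (+0.80)·575 + (-0.05)·800 + (-0.45)·650 = 127.500
  d_G = (-0.05)·575 + (+0.55)·800 + (-0.05)·650 = 378.750
  d_B = (-0.10)·575 + (-0.35)·800 + (+0.80)·650 = 182.500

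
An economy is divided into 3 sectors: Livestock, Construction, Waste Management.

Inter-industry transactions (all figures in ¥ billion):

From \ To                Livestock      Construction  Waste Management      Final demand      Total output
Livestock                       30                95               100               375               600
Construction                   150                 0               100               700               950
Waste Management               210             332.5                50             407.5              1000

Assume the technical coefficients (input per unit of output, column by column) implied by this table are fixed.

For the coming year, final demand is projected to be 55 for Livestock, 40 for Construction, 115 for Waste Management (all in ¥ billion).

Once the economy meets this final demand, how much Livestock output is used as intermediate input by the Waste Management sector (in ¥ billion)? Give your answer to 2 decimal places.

Technical coefficients a_ij = z_ij / X_j:
  a_11 = 30/600 = 0.05, a_21 = 150/600 = 0.25, a_31 = 210/600 = 0.35
  a_12 = 95/950 = 0.10, a_22 = 0/950 = 0.00, a_32 = 332.5/950 = 0.35
  a_13 = 100/1000 = 0.10, a_23 = 100/1000 = 0.10, a_33 = 50/1000 = 0.05
I − A =
  [   0.95    -0.10    -0.10]
  [  -0.25     1.00    -0.10]
  [  -0.35    -0.35     0.95]
Cofactors of I−A, C_ij = (−1)^(i+j)·(minor ij) (rows/columns in the sector order above):
  C_11 = (1.00)(0.95) − (-0.10)(-0.35) = 0.9150
  C_12 = −[(-0.25)(0.95) − (-0.10)(-0.35)] = 0.2725
  C_13 = (-0.25)(-0.35) − (1.00)(-0.35) = 0.4375
  C_21 = −[(-0.10)(0.95) − (-0.10)(-0.35)] = 0.1300
  C_22 = (0.95)(0.95) − (-0.10)(-0.35) = 0.8675
  C_23 = −[(0.95)(-0.35) − (-0.10)(-0.35)] = 0.3675
  C_31 = (-0.10)(-0.10) − (-0.10)(1.00) = 0.1100
  C_32 = −[(0.95)(-0.10) − (-0.10)(-0.25)] = 0.1200
  C_33 = (0.95)(1.00) − (-0.10)(-0.25) = 0.9250
det(I−A) = Σ_j (I−A)_1j·C_1j = (0.95)(0.9150) + (-0.10)(0.2725) + (-0.10)(0.4375) = 0.79825
adj(I−A) = Cᵀ =
  [ 0.9150   0.1300   0.1100]
  [ 0.2725   0.8675   0.1200]
  [ 0.4375   0.3675   0.9250]
(I − A)⁻¹ = adj(I−A) / det(I−A) ≈
  [   1.1463     0.1629     0.1378]
  [   0.3414     1.0868     0.1503]
  [   0.5481     0.4604     1.1588]
First solve x = (I − A)⁻¹ d = adj(I−A)·d / det(I−A); in particular x_3 = (0.4375·55 + 0.3675·40 + 0.9250·115) / 0.79825 = 145.1375 / 0.79825 ≈ 181.8196.
Intermediate flow from 1 to 3: z_13 = a_13 · x_3 = 0.10 × 145.1375 / 0.79825 = 14.51375 / 0.79825 ≈ 18.18.

z_13 = 18.18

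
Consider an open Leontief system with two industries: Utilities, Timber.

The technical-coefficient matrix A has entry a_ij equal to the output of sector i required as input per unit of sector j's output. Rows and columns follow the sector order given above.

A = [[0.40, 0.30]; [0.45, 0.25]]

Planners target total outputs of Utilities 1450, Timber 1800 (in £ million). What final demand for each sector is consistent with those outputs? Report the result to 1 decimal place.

I − A =
  [   0.60    -0.30]
  [  -0.45     0.75]
d = (I − A) x:
  d_1 = (+0.60)·1450 + (-0.30)·1800 = 330.0
  d_2 = (-0.45)·1450 + (+0.75)·1800 = 697.5

d_1 = 330.0, d_2 = 697.5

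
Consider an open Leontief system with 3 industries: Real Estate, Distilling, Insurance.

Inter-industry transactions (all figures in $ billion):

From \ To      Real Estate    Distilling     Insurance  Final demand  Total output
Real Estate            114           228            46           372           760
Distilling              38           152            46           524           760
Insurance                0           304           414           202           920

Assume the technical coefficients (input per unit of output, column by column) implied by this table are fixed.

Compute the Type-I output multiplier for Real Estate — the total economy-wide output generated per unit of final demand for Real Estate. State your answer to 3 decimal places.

m_R = 1.344

Technical coefficients a_ij = z_ij / X_j:
  a_RR = 114/760 = 0.15, a_DR = 38/760 = 0.05, a_IR = 0/760 = 0.00
  a_RD = 228/760 = 0.30, a_DD = 152/760 = 0.20, a_ID = 304/760 = 0.40
  a_RI = 46/920 = 0.05, a_DI = 46/920 = 0.05, a_II = 414/920 = 0.45
I − A =
  [   0.85    -0.30    -0.05]
  [  -0.05     0.80    -0.05]
  [   0.00    -0.40     0.55]
Cofactors of I−A, C_ij = (−1)^(i+j)·(minor ij) (rows/columns in the sector order above):
  C_11 = (0.80)(0.55) − (-0.05)(-0.40) = 0.4200
  C_12 = −[(-0.05)(0.55) − (-0.05)(0.00)] = 0.0275
  C_13 = (-0.05)(-0.40) − (0.80)(0.00) = 0.0200
  C_21 = −[(-0.30)(0.55) − (-0.05)(-0.40)] = 0.1850
  C_22 = (0.85)(0.55) − (-0.05)(0.00) = 0.4675
  C_23 = −[(0.85)(-0.40) − (-0.30)(0.00)] = 0.3400
  C_31 = (-0.30)(-0.05) − (-0.05)(0.80) = 0.0550
  C_32 = −[(0.85)(-0.05) − (-0.05)(-0.05)] = 0.0450
  C_33 = (0.85)(0.80) − (-0.30)(-0.05) = 0.6650
det(I−A) = Σ_j (I−A)_1j·C_1j = (0.85)(0.4200) + (-0.30)(0.0275) + (-0.05)(0.0200) = 0.34775
adj(I−A) = Cᵀ =
  [ 0.4200   0.1850   0.0550]
  [ 0.0275   0.4675   0.0450]
  [ 0.0200   0.3400   0.6650]
(I − A)⁻¹ = adj(I−A) / det(I−A) ≈
  [   1.2078     0.5320     0.1582]
  [   0.0791     1.3444     0.1294]
  [   0.0575     0.9777     1.9123]
The output multiplier for sector j is the column-j sum of the Leontief inverse (I − A)⁻¹ = adj(I−A) / det(I−A).
Column R of adj(I−A): (0.4200, 0.0275, 0.0200); det(I−A) = 0.34775.
m_R = (0.4200 + 0.0275 + 0.0200) / 0.34775 = 0.4675 / 0.34775 ≈ 1.344.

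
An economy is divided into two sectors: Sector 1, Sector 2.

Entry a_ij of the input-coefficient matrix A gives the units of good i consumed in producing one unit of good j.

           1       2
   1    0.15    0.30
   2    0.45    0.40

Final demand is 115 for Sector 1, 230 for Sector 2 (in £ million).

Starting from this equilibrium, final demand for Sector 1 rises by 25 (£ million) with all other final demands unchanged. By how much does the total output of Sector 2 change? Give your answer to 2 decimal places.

I − A =
  [   0.85    -0.30]
  [  -0.45     0.60]
det(I−A) = (0.85)(0.60) − (-0.30)(-0.45) = 0.3750
adj(I−A) = [[0.60, 0.30], [0.45, 0.85]]
(I − A)⁻¹ = adj(I−A) / det(I−A) ≈
  [   1.6000     0.8000]
  [   1.2000     2.2667]
Δx = (I − A)⁻¹ Δd with Δd having +25 in the Sector 1 component and 0 elsewhere.
So Δx_2 = L_21 · (+25), where L_21 = adj(I−A)_21 / det(I−A) = 0.45 / 0.3750.
Δx_2 = 0.45 × (+25) / 0.3750 = 11.25 / 0.3750 = 30.00.

Δx_2 = 30.00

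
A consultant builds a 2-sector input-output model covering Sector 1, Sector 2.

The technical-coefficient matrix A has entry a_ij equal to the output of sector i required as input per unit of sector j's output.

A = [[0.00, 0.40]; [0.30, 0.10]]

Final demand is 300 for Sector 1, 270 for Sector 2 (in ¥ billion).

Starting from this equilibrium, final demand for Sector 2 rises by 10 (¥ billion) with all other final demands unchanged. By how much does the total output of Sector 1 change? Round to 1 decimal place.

Δx_1 = 5.1

I − A =
  [   1.00    -0.40]
  [  -0.30     0.90]
det(I−A) = (1.00)(0.90) − (-0.40)(-0.30) = 0.7800
adj(I−A) = [[0.90, 0.40], [0.30, 1.00]]
(I − A)⁻¹ = adj(I−A) / det(I−A) ≈
  [   1.1538     0.5128]
  [   0.3846     1.2821]
Δx = (I − A)⁻¹ Δd with Δd having +10 in the Sector 2 component and 0 elsewhere.
So Δx_1 = L_12 · (+10), where L_12 = adj(I−A)_12 / det(I−A) = 0.40 / 0.7800.
Δx_1 = 0.40 × (+10) / 0.7800 = 4.00 / 0.7800 ≈ 5.1.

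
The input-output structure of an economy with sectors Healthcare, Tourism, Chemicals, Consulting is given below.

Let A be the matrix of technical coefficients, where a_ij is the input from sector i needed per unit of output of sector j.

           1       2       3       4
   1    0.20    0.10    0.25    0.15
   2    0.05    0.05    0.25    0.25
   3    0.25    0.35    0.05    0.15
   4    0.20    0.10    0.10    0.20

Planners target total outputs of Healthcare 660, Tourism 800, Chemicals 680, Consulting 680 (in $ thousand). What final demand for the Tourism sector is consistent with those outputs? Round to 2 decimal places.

d_2 = 387.00

I − A =
  [   0.80    -0.10    -0.25    -0.15]
  [  -0.05     0.95    -0.25    -0.25]
  [  -0.25    -0.35     0.95    -0.15]
  [  -0.20    -0.10    -0.10     0.80]
d = (I − A) x:
  d_1 = (+0.80)·660 + (-0.10)·800 + (-0.25)·680 + (-0.15)·680 = 176.00
  d_2 = (-0.05)·660 + (+0.95)·800 + (-0.25)·680 + (-0.25)·680 = 387.00
  d_3 = (-0.25)·660 + (-0.35)·800 + (+0.95)·680 + (-0.15)·680 = 99.00
  d_4 = (-0.20)·660 + (-0.10)·800 + (-0.10)·680 + (+0.80)·680 = 264.00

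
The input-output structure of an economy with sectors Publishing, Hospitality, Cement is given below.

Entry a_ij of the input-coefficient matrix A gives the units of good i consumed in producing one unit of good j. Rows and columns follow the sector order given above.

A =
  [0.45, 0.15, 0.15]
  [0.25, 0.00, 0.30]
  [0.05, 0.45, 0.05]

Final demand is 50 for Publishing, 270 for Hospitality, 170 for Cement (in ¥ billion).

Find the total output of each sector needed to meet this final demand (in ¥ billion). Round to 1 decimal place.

I − A =
  [   0.55    -0.15    -0.15]
  [  -0.25     1.00    -0.30]
  [  -0.05    -0.45     0.95]
Cofactors of I−A, C_ij = (−1)^(i+j)·(minor ij) (rows/columns in the sector order above):
  C_11 = (1.00)(0.95) − (-0.30)(-0.45) = 0.8150
  C_12 = −[(-0.25)(0.95) − (-0.30)(-0.05)] = 0.2525
  C_13 = (-0.25)(-0.45) − (1.00)(-0.05) = 0.1625
  C_21 = −[(-0.15)(0.95) − (-0.15)(-0.45)] = 0.2100
  C_22 = (0.55)(0.95) − (-0.15)(-0.05) = 0.5150
  C_23 = −[(0.55)(-0.45) − (-0.15)(-0.05)] = 0.2550
  C_31 = (-0.15)(-0.30) − (-0.15)(1.00) = 0.1950
  C_32 = −[(0.55)(-0.30) − (-0.15)(-0.25)] = 0.2025
  C_33 = (0.55)(1.00) − (-0.15)(-0.25) = 0.5125
det(I−A) = Σ_j (I−A)_1j·C_1j = (0.55)(0.8150) + (-0.15)(0.2525) + (-0.15)(0.1625) = 0.3860
adj(I−A) = Cᵀ =
  [ 0.8150   0.2100   0.1950]
  [ 0.2525   0.5150   0.2025]
  [ 0.1625   0.2550   0.5125]
(I − A)⁻¹ = adj(I−A) / det(I−A) ≈
  [   2.1114     0.5440     0.5052]
  [   0.6541     1.3342     0.5246]
  [   0.4210     0.6606     1.3277]
x = (I − A)⁻¹ d = adj(I−A)·d / det(I−A), with det(I−A) = 0.3860:
  x_1 = (0.8150·50 + 0.2100·270 + 0.1950·170) / 0.3860 = 130.60 / 0.3860 ≈ 338.3
  x_2 = (0.2525·50 + 0.5150·270 + 0.2025·170) / 0.3860 = 186.10 / 0.3860 ≈ 482.1
  x_3 = (0.1625·50 + 0.2550·270 + 0.5125·170) / 0.3860 = 164.10 / 0.3860 ≈ 425.1

x_1 = 338.3, x_2 = 482.1, x_3 = 425.1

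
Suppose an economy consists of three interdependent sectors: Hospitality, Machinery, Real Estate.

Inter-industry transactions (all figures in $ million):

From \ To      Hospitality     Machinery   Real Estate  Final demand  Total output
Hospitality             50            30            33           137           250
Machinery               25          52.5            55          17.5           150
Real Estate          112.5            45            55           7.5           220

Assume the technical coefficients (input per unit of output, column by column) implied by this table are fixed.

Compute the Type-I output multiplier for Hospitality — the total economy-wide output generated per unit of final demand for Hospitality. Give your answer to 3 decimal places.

Technical coefficients a_ij = z_ij / X_j:
  a_11 = 50/250 = 0.20, a_21 = 25/250 = 0.10, a_31 = 112.5/250 = 0.45
  a_12 = 30/150 = 0.20, a_22 = 52.5/150 = 0.35, a_32 = 45/150 = 0.30
  a_13 = 33/220 = 0.15, a_23 = 55/220 = 0.25, a_33 = 55/220 = 0.25
I − A =
  [   0.80    -0.20    -0.15]
  [  -0.10     0.65    -0.25]
  [  -0.45    -0.30     0.75]
Cofactors of I−A, C_ij = (−1)^(i+j)·(minor ij) (rows/columns in the sector order above):
  C_11 = (0.65)(0.75) − (-0.25)(-0.30) = 0.4125
  C_12 = −[(-0.10)(0.75) − (-0.25)(-0.45)] = 0.1875
  C_13 = (-0.10)(-0.30) − (0.65)(-0.45) = 0.3225
  C_21 = −[(-0.20)(0.75) − (-0.15)(-0.30)] = 0.1950
  C_22 = (0.80)(0.75) − (-0.15)(-0.45) = 0.5325
  C_23 = −[(0.80)(-0.30) − (-0.20)(-0.45)] = 0.3300
  C_31 = (-0.20)(-0.25) − (-0.15)(0.65) = 0.1475
  C_32 = −[(0.80)(-0.25) − (-0.15)(-0.10)] = 0.2150
  C_33 = (0.80)(0.65) − (-0.20)(-0.10) = 0.5000
det(I−A) = Σ_j (I−A)_1j·C_1j = (0.80)(0.4125) + (-0.20)(0.1875) + (-0.15)(0.3225) = 0.244125
adj(I−A) = Cᵀ =
  [ 0.4125   0.1950   0.1475]
  [ 0.1875   0.5325   0.2150]
  [ 0.3225   0.3300   0.5000]
(I − A)⁻¹ = adj(I−A) / det(I−A) ≈
  [   1.6897     0.7988     0.6042]
  [   0.7680     2.1813     0.8807]
  [   1.3210     1.3518     2.0481]
The output multiplier for sector j is the column-j sum of the Leontief inverse (I − A)⁻¹ = adj(I−A) / det(I−A).
Column 1 of adj(I−A): (0.4125, 0.1875, 0.3225); det(I−A) = 0.244125.
m_1 = (0.4125 + 0.1875 + 0.3225) / 0.244125 = 0.9225 / 0.244125 ≈ 3.779.

m_1 = 3.779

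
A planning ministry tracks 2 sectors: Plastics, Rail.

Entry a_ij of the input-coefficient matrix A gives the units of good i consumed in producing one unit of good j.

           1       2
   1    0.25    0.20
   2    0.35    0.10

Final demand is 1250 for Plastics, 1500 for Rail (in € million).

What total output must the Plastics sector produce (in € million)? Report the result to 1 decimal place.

I − A =
  [   0.75    -0.20]
  [  -0.35     0.90]
det(I−A) = (0.75)(0.90) − (-0.20)(-0.35) = 0.6050
adj(I−A) = [[0.90, 0.20], [0.35, 0.75]]
(I − A)⁻¹ = adj(I−A) / det(I−A) ≈
  [   1.4876     0.3306]
  [   0.5785     1.2397]
x = (I − A)⁻¹ d = adj(I−A)·d / det(I−A), with det(I−A) = 0.6050:
  x_1 = (0.90·1250 + 0.20·1500) / 0.6050 = 1425.00 / 0.6050 ≈ 2355.4
  x_2 = (0.35·1250 + 0.75·1500) / 0.6050 = 1562.50 / 0.6050 ≈ 2582.6

x_1 = 2355.4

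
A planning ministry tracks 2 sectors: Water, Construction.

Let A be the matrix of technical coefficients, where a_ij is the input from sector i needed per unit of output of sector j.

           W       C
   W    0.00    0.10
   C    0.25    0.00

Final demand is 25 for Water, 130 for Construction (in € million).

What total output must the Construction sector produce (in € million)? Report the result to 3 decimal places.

I − A =
  [   1.00    -0.10]
  [  -0.25     1.00]
det(I−A) = (1.00)(1.00) − (-0.10)(-0.25) = 0.9750
adj(I−A) = [[1.00, 0.10], [0.25, 1.00]]
(I − A)⁻¹ = adj(I−A) / det(I−A) ≈
  [   1.0256     0.1026]
  [   0.2564     1.0256]
x = (I − A)⁻¹ d = adj(I−A)·d / det(I−A), with det(I−A) = 0.9750:
  x_W = (1.00·25 + 0.10·130) / 0.9750 = 38.00 / 0.9750 ≈ 38.974
  x_C = (0.25·25 + 1.00·130) / 0.9750 = 136.25 / 0.9750 ≈ 139.744

x_C = 139.744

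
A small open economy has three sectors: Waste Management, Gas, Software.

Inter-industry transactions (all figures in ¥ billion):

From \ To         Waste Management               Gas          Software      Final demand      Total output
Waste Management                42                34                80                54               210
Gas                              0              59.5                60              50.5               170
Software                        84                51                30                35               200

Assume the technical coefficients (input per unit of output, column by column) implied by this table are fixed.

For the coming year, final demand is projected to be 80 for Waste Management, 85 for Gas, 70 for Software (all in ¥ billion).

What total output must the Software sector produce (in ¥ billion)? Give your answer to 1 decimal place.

x_3 = 348.8

Technical coefficients a_ij = z_ij / X_j:
  a_11 = 42/210 = 0.20, a_21 = 0/210 = 0.00, a_31 = 84/210 = 0.40
  a_12 = 34/170 = 0.20, a_22 = 59.5/170 = 0.35, a_32 = 51/170 = 0.30
  a_13 = 80/200 = 0.40, a_23 = 60/200 = 0.30, a_33 = 30/200 = 0.15
I − A =
  [   0.80    -0.20    -0.40]
  [   0.00     0.65    -0.30]
  [  -0.40    -0.30     0.85]
Cofactors of I−A, C_ij = (−1)^(i+j)·(minor ij) (rows/columns in the sector order above):
  C_11 = (0.65)(0.85) − (-0.30)(-0.30) = 0.4625
  C_12 = −[(0.00)(0.85) − (-0.30)(-0.40)] = 0.1200
  C_13 = (0.00)(-0.30) − (0.65)(-0.40) = 0.2600
  C_21 = −[(-0.20)(0.85) − (-0.40)(-0.30)] = 0.2900
  C_22 = (0.80)(0.85) − (-0.40)(-0.40) = 0.5200
  C_23 = −[(0.80)(-0.30) − (-0.20)(-0.40)] = 0.3200
  C_31 = (-0.20)(-0.30) − (-0.40)(0.65) = 0.3200
  C_32 = −[(0.80)(-0.30) − (-0.40)(0.00)] = 0.2400
  C_33 = (0.80)(0.65) − (-0.20)(0.00) = 0.5200
det(I−A) = Σ_j (I−A)_1j·C_1j = (0.80)(0.4625) + (-0.20)(0.1200) + (-0.40)(0.2600) = 0.2420
adj(I−A) = Cᵀ =
  [ 0.4625   0.2900   0.3200]
  [ 0.1200   0.5200   0.2400]
  [ 0.2600   0.3200   0.5200]
(I − A)⁻¹ = adj(I−A) / det(I−A) ≈
  [   1.9112     1.1983     1.3223]
  [   0.4959     2.1488     0.9917]
  [   1.0744     1.3223     2.1488]
x = (I − A)⁻¹ d = adj(I−A)·d / det(I−A), with det(I−A) = 0.2420:
  x_1 = (0.4625·80 + 0.2900·85 + 0.3200·70) / 0.2420 = 84.05 / 0.2420 ≈ 347.3
  x_2 = (0.1200·80 + 0.5200·85 + 0.2400·70) / 0.2420 = 70.60 / 0.2420 ≈ 291.7
  x_3 = (0.2600·80 + 0.3200·85 + 0.5200·70) / 0.2420 = 84.40 / 0.2420 ≈ 348.8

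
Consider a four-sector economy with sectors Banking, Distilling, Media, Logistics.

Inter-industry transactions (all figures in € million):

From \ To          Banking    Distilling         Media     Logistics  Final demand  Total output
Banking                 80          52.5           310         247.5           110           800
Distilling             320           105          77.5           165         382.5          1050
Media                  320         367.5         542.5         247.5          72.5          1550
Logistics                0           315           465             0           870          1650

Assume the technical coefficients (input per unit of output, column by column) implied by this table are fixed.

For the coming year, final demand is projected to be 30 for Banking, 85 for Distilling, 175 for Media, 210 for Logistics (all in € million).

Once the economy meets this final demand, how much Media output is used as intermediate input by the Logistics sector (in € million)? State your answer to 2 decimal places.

Technical coefficients a_ij = z_ij / X_j:
  a_11 = 80/800 = 0.10, a_21 = 320/800 = 0.40, a_31 = 320/800 = 0.40, a_41 = 0/800 = 0.00
  a_12 = 52.5/1050 = 0.05, a_22 = 105/1050 = 0.10, a_32 = 367.5/1050 = 0.35, a_42 = 315/1050 = 0.30
  a_13 = 310/1550 = 0.20, a_23 = 77.5/1550 = 0.05, a_33 = 542.5/1550 = 0.35, a_43 = 465/1550 = 0.30
  a_14 = 247.5/1650 = 0.15, a_24 = 165/1650 = 0.10, a_34 = 247.5/1650 = 0.15, a_44 = 0/1650 = 0.00
I − A =
  [   0.90    -0.05    -0.20    -0.15]
  [  -0.40     0.90    -0.05    -0.10]
  [  -0.40    -0.35     0.65    -0.15]
  [   0.00    -0.30    -0.30     1.00]
Compute the cofactors C_ij = (−1)^(i+j)·(3×3 minor ij) of I−A; the adjugate is their transpose:
adj(I−A) = Cᵀ =
  [ 0.49475   0.15425   0.22075   0.12275]
  [ 0.27400   0.44650   0.17000   0.11125]
  [ 0.50600   0.39350   0.74500   0.22700]
  [ 0.23400   0.25200   0.27450   0.39675]
det(I−A) = Σ_j (I−A)_1j·C_1j = (0.90)(0.49475) + (-0.05)(0.27400) + (-0.20)(0.50600) + (-0.15)(0.23400) = 0.295275
(I − A)⁻¹ = adj(I−A) / det(I−A) ≈
  [   1.6756     0.5224     0.7476     0.4157]
  [   0.9279     1.5121     0.5757     0.3768]
  [   1.7137     1.3327     2.5231     0.7688]
  [   0.7925     0.8534     0.9296     1.3437]
First solve x = (I − A)⁻¹ d = adj(I−A)·d / det(I−A); in particular x_4 = (0.23400·30 + 0.25200·85 + 0.27450·175 + 0.39675·210) / 0.295275 = 159.795 / 0.295275 ≈ 541.1735.
Intermediate flow from 3 to 4: z_34 = a_34 · x_4 = 0.15 × 159.795 / 0.295275 = 23.96925 / 0.295275 ≈ 81.18.

z_34 = 81.18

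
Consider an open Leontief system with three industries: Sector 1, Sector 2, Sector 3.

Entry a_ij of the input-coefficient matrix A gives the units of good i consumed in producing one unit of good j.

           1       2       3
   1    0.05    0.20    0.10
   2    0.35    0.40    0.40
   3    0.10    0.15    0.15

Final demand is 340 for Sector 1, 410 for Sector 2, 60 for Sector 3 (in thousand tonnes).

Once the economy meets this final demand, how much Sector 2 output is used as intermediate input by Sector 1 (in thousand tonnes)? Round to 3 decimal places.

I − A =
  [   0.95    -0.20    -0.10]
  [  -0.35     0.60    -0.40]
  [  -0.10    -0.15     0.85]
Cofactors of I−A, C_ij = (−1)^(i+j)·(minor ij) (rows/columns in the sector order above):
  C_11 = (0.60)(0.85) − (-0.40)(-0.15) = 0.4500
  C_12 = −[(-0.35)(0.85) − (-0.40)(-0.10)] = 0.3375
  C_13 = (-0.35)(-0.15) − (0.60)(-0.10) = 0.1125
  C_21 = −[(-0.20)(0.85) − (-0.10)(-0.15)] = 0.1850
  C_22 = (0.95)(0.85) − (-0.10)(-0.10) = 0.7975
  C_23 = −[(0.95)(-0.15) − (-0.20)(-0.10)] = 0.1625
  C_31 = (-0.20)(-0.40) − (-0.10)(0.60) = 0.1400
  C_32 = −[(0.95)(-0.40) − (-0.10)(-0.35)] = 0.4150
  C_33 = (0.95)(0.60) − (-0.20)(-0.35) = 0.5000
det(I−A) = Σ_j (I−A)_1j·C_1j = (0.95)(0.4500) + (-0.20)(0.3375) + (-0.10)(0.1125) = 0.34875
adj(I−A) = Cᵀ =
  [ 0.4500   0.1850   0.1400]
  [ 0.3375   0.7975   0.4150]
  [ 0.1125   0.1625   0.5000]
(I − A)⁻¹ = adj(I−A) / det(I−A) ≈
  [   1.2903     0.5305     0.4014]
  [   0.9677     2.2867     1.1900]
  [   0.3226     0.4659     1.4337]
First solve x = (I − A)⁻¹ d = adj(I−A)·d / det(I−A); in particular x_1 = (0.4500·340 + 0.1850·410 + 0.1400·60) / 0.34875 = 237.25 / 0.34875 ≈ 680.28674.
Intermediate flow from 2 to 1: z_21 = a_21 · x_1 = 0.35 × 237.25 / 0.34875 = 83.0375 / 0.34875 ≈ 238.100.

z_21 = 238.100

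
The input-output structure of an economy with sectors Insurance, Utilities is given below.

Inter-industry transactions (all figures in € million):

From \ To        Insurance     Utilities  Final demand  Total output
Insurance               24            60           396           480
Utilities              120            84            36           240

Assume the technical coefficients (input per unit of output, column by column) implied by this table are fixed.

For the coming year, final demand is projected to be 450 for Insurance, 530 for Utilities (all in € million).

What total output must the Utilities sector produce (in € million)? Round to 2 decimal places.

Technical coefficients a_ij = z_ij / X_j:
  a_II = 24/480 = 0.05, a_UI = 120/480 = 0.25
  a_IU = 60/240 = 0.25, a_UU = 84/240 = 0.35
I − A =
  [   0.95    -0.25]
  [  -0.25     0.65]
det(I−A) = (0.95)(0.65) − (-0.25)(-0.25) = 0.5550
adj(I−A) = [[0.65, 0.25], [0.25, 0.95]]
(I − A)⁻¹ = adj(I−A) / det(I−A) ≈
  [   1.1712     0.4505]
  [   0.4505     1.7117]
x = (I − A)⁻¹ d = adj(I−A)·d / det(I−A), with det(I−A) = 0.5550:
  x_I = (0.65·450 + 0.25·530) / 0.5550 = 425.00 / 0.5550 ≈ 765.77
  x_U = (0.25·450 + 0.95·530) / 0.5550 = 616.00 / 0.5550 ≈ 1109.91

x_U = 1109.91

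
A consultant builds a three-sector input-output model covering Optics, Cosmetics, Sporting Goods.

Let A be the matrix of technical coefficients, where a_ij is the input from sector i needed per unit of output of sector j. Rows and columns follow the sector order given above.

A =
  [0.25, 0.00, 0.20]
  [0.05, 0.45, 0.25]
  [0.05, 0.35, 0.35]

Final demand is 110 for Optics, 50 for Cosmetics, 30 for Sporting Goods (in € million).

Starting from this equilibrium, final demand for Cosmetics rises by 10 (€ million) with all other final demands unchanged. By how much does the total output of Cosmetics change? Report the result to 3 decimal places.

I − A =
  [   0.75     0.00    -0.20]
  [  -0.05     0.55    -0.25]
  [  -0.05    -0.35     0.65]
Cofactors of I−A, C_ij = (−1)^(i+j)·(minor ij) (rows/columns in the sector order above):
  C_11 = (0.55)(0.65) − (-0.25)(-0.35) = 0.2700
  C_12 = −[(-0.05)(0.65) − (-0.25)(-0.05)] = 0.0450
  C_13 = (-0.05)(-0.35) − (0.55)(-0.05) = 0.0450
  C_21 = −[(0.00)(0.65) − (-0.20)(-0.35)] = 0.0700
  C_22 = (0.75)(0.65) − (-0.20)(-0.05) = 0.4775
  C_23 = −[(0.75)(-0.35) − (0.00)(-0.05)] = 0.2625
  C_31 = (0.00)(-0.25) − (-0.20)(0.55) = 0.1100
  C_32 = −[(0.75)(-0.25) − (-0.20)(-0.05)] = 0.1975
  C_33 = (0.75)(0.55) − (0.00)(-0.05) = 0.4125
det(I−A) = Σ_j (I−A)_1j·C_1j = (0.75)(0.2700) + (0.00)(0.0450) + (-0.20)(0.0450) = 0.1935
adj(I−A) = Cᵀ =
  [ 0.2700   0.0700   0.1100]
  [ 0.0450   0.4775   0.1975]
  [ 0.0450   0.2625   0.4125]
(I − A)⁻¹ = adj(I−A) / det(I−A) ≈
  [   1.3953     0.3618     0.5685]
  [   0.2326     2.4677     1.0207]
  [   0.2326     1.3566     2.1318]
Δx = (I − A)⁻¹ Δd with Δd having +10 in the Cosmetics component and 0 elsewhere.
So Δx_2 = L_22 · (+10), where L_22 = adj(I−A)_22 / det(I−A) = 0.4775 / 0.1935.
Δx_2 = 0.4775 × (+10) / 0.1935 = 4.775 / 0.1935 ≈ 24.677.

Δx_2 = 24.677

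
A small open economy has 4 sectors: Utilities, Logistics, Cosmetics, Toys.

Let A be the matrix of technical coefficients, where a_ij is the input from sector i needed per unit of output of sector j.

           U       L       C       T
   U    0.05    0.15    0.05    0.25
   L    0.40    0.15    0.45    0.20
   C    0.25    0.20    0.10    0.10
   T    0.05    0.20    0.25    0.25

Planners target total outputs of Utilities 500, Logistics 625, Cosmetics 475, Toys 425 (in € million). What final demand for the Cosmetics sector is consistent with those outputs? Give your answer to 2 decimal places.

d_C = 135.00

I − A =
  [   0.95    -0.15    -0.05    -0.25]
  [  -0.40     0.85    -0.45    -0.20]
  [  -0.25    -0.20     0.90    -0.10]
  [  -0.05    -0.20    -0.25     0.75]
d = (I − A) x:
  d_U = (+0.95)·500 + (-0.15)·625 + (-0.05)·475 + (-0.25)·425 = 251.25
  d_L = (-0.40)·500 + (+0.85)·625 + (-0.45)·475 + (-0.20)·425 = 32.50
  d_C = (-0.25)·500 + (-0.20)·625 + (+0.90)·475 + (-0.10)·425 = 135.00
  d_T = (-0.05)·500 + (-0.20)·625 + (-0.25)·475 + (+0.75)·425 = 50.00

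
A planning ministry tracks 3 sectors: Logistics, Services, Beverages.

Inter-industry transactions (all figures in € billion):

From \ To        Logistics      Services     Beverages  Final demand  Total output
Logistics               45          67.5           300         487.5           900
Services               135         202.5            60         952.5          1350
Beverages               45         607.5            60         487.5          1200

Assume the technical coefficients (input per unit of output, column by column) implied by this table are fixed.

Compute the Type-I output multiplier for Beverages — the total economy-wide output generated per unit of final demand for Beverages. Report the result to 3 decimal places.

Technical coefficients a_ij = z_ij / X_j:
  a_11 = 45/900 = 0.05, a_21 = 135/900 = 0.15, a_31 = 45/900 = 0.05
  a_12 = 67.5/1350 = 0.05, a_22 = 202.5/1350 = 0.15, a_32 = 607.5/1350 = 0.45
  a_13 = 300/1200 = 0.25, a_23 = 60/1200 = 0.05, a_33 = 60/1200 = 0.05
I − A =
  [   0.95    -0.05    -0.25]
  [  -0.15     0.85    -0.05]
  [  -0.05    -0.45     0.95]
Cofactors of I−A, C_ij = (−1)^(i+j)·(minor ij) (rows/columns in the sector order above):
  C_11 = (0.85)(0.95) − (-0.05)(-0.45) = 0.7850
  C_12 = −[(-0.15)(0.95) − (-0.05)(-0.05)] = 0.1450
  C_13 = (-0.15)(-0.45) − (0.85)(-0.05) = 0.1100
  C_21 = −[(-0.05)(0.95) − (-0.25)(-0.45)] = 0.1600
  C_22 = (0.95)(0.95) − (-0.25)(-0.05) = 0.8900
  C_23 = −[(0.95)(-0.45) − (-0.05)(-0.05)] = 0.4300
  C_31 = (-0.05)(-0.05) − (-0.25)(0.85) = 0.2150
  C_32 = −[(0.95)(-0.05) − (-0.25)(-0.15)] = 0.0850
  C_33 = (0.95)(0.85) − (-0.05)(-0.15) = 0.8000
det(I−A) = Σ_j (I−A)_1j·C_1j = (0.95)(0.7850) + (-0.05)(0.1450) + (-0.25)(0.1100) = 0.7110
adj(I−A) = Cᵀ =
  [ 0.7850   0.1600   0.2150]
  [ 0.1450   0.8900   0.0850]
  [ 0.1100   0.4300   0.8000]
(I − A)⁻¹ = adj(I−A) / det(I−A) ≈
  [   1.1041     0.2250     0.3024]
  [   0.2039     1.2518     0.1195]
  [   0.1547     0.6048     1.1252]
The output multiplier for sector j is the column-j sum of the Leontief inverse (I − A)⁻¹ = adj(I−A) / det(I−A).
Column 3 of adj(I−A): (0.2150, 0.0850, 0.8000); det(I−A) = 0.7110.
m_3 = (0.2150 + 0.0850 + 0.8000) / 0.7110 = 1.10 / 0.7110 ≈ 1.547.

m_3 = 1.547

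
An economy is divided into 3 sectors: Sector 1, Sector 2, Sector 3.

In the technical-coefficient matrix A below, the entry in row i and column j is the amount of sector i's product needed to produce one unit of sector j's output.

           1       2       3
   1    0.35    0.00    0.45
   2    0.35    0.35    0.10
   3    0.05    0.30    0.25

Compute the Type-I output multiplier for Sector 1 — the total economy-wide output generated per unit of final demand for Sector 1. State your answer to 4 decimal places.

I − A =
  [   0.65     0.00    -0.45]
  [  -0.35     0.65    -0.10]
  [  -0.05    -0.30     0.75]
Cofactors of I−A, C_ij = (−1)^(i+j)·(minor ij) (rows/columns in the sector order above):
  C_11 = (0.65)(0.75) − (-0.10)(-0.30) = 0.4575
  C_12 = −[(-0.35)(0.75) − (-0.10)(-0.05)] = 0.2675
  C_13 = (-0.35)(-0.30) − (0.65)(-0.05) = 0.1375
  C_21 = −[(0.00)(0.75) − (-0.45)(-0.30)] = 0.1350
  C_22 = (0.65)(0.75) − (-0.45)(-0.05) = 0.4650
  C_23 = −[(0.65)(-0.30) − (0.00)(-0.05)] = 0.1950
  C_31 = (0.00)(-0.10) − (-0.45)(0.65) = 0.2925
  C_32 = −[(0.65)(-0.10) − (-0.45)(-0.35)] = 0.2225
  C_33 = (0.65)(0.65) − (0.00)(-0.35) = 0.4225
det(I−A) = Σ_j (I−A)_1j·C_1j = (0.65)(0.4575) + (0.00)(0.2675) + (-0.45)(0.1375) = 0.2355
adj(I−A) = Cᵀ =
  [ 0.4575   0.1350   0.2925]
  [ 0.2675   0.4650   0.2225]
  [ 0.1375   0.1950   0.4225]
(I − A)⁻¹ = adj(I−A) / det(I−A) ≈
  [   1.94268     0.57325     1.24204]
  [   1.13588     1.97452     0.94480]
  [   0.58386     0.82803     1.79406]
The output multiplier for sector j is the column-j sum of the Leontief inverse (I − A)⁻¹ = adj(I−A) / det(I−A).
Column 1 of adj(I−A): (0.4575, 0.2675, 0.1375); det(I−A) = 0.2355.
m_1 = (0.4575 + 0.2675 + 0.1375) / 0.2355 = 0.8625 / 0.2355 ≈ 3.6624.

m_1 = 3.6624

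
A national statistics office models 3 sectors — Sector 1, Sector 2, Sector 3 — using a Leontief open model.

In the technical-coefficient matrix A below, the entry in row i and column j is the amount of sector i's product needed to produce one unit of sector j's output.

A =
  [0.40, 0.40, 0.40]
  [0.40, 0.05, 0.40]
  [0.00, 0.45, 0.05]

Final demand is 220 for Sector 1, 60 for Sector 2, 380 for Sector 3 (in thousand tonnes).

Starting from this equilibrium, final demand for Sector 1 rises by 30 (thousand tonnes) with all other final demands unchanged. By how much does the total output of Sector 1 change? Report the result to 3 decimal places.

Δx_1 = 103.461

I − A =
  [   0.60    -0.40    -0.40]
  [  -0.40     0.95    -0.40]
  [   0.00    -0.45     0.95]
Cofactors of I−A, C_ij = (−1)^(i+j)·(minor ij) (rows/columns in the sector order above):
  C_11 = (0.95)(0.95) − (-0.40)(-0.45) = 0.7225
  C_12 = −[(-0.40)(0.95) − (-0.40)(0.00)] = 0.3800
  C_13 = (-0.40)(-0.45) − (0.95)(0.00) = 0.1800
  C_21 = −[(-0.40)(0.95) − (-0.40)(-0.45)] = 0.5600
  C_22 = (0.60)(0.95) − (-0.40)(0.00) = 0.5700
  C_23 = −[(0.60)(-0.45) − (-0.40)(0.00)] = 0.2700
  C_31 = (-0.40)(-0.40) − (-0.40)(0.95) = 0.5400
  C_32 = −[(0.60)(-0.40) − (-0.40)(-0.40)] = 0.4000
  C_33 = (0.60)(0.95) − (-0.40)(-0.40) = 0.4100
det(I−A) = Σ_j (I−A)_1j·C_1j = (0.60)(0.7225) + (-0.40)(0.3800) + (-0.40)(0.1800) = 0.2095
adj(I−A) = Cᵀ =
  [ 0.7225   0.5600   0.5400]
  [ 0.3800   0.5700   0.4000]
  [ 0.1800   0.2700   0.4100]
(I − A)⁻¹ = adj(I−A) / det(I−A) ≈
  [   3.4487     2.6730     2.5776]
  [   1.8138     2.7208     1.9093]
  [   0.8592     1.2888     1.9570]
Δx = (I − A)⁻¹ Δd with Δd having +30 in the Sector 1 component and 0 elsewhere.
So Δx_1 = L_11 · (+30), where L_11 = adj(I−A)_11 / det(I−A) = 0.7225 / 0.2095.
Δx_1 = 0.7225 × (+30) / 0.2095 = 21.675 / 0.2095 ≈ 103.461.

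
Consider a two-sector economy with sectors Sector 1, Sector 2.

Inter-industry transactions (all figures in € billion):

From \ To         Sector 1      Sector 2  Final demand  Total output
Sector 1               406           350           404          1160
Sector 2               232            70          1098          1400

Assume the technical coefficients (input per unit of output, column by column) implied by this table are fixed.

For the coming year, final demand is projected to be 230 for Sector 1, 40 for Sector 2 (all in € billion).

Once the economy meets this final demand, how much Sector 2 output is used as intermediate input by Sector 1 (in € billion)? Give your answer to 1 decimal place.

z_21 = 80.5

Technical coefficients a_ij = z_ij / X_j:
  a_11 = 406/1160 = 0.35, a_21 = 232/1160 = 0.20
  a_12 = 350/1400 = 0.25, a_22 = 70/1400 = 0.05
I − A =
  [   0.65    -0.25]
  [  -0.20     0.95]
det(I−A) = (0.65)(0.95) − (-0.25)(-0.20) = 0.5675
adj(I−A) = [[0.95, 0.25], [0.20, 0.65]]
(I − A)⁻¹ = adj(I−A) / det(I−A) ≈
  [   1.6740     0.4405]
  [   0.3524     1.1454]
First solve x = (I − A)⁻¹ d = adj(I−A)·d / det(I−A); in particular x_1 = (0.95·230 + 0.25·40) / 0.5675 = 228.50 / 0.5675 ≈ 402.643.
Intermediate flow from 2 to 1: z_21 = a_21 · x_1 = 0.20 × 228.50 / 0.5675 = 45.70 / 0.5675 ≈ 80.5.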